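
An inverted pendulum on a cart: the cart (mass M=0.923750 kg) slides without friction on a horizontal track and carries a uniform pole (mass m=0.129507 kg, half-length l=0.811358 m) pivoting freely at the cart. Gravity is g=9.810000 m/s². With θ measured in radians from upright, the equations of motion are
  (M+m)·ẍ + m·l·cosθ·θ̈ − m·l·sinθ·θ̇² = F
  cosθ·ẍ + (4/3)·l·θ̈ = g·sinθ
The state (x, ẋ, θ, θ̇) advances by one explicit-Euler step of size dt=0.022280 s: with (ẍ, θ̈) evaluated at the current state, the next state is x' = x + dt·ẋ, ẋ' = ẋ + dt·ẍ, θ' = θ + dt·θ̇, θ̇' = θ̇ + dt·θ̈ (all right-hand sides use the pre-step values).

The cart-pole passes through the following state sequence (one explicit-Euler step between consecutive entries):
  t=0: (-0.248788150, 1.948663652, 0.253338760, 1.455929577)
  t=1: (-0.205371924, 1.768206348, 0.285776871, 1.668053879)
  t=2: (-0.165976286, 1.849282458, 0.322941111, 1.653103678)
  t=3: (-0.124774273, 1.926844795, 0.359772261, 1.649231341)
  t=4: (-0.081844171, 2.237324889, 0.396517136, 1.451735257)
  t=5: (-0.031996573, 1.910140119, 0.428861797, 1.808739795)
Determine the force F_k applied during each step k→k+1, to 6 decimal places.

F_0 = -7.618217 N
F_1 = 3.682697 N
F_2 = 3.558208 N
F_3 = 13.705113 N
F_4 = -13.999683 N

step 0→1:
  ẍ = (ẋ'−ẋ)/dt = (1.768206348−1.948663652)/0.022280 = -8.099520
  θ̈ = (θ̇'−θ̇)/dt = (1.668053879−1.455929577)/0.022280 = 9.520839
  sinθ=0.250638, cosθ=0.968081
  F = (M+m)·ẍ + m·l·cosθ·θ̈ − m·l·sinθ·θ̇² = -8.530876 + 0.968485 − 0.055826 = -7.618217
step 1→2:
  ẍ = (ẋ'−ẋ)/dt = (1.849282458−1.768206348)/0.022280 = 3.638964
  θ̈ = (θ̇'−θ̇)/dt = (1.653103678−1.668053879)/0.022280 = -0.671014
  sinθ=0.281903, cosθ=0.959443
  F = (M+m)·ẍ + m·l·cosθ·θ̈ − m·l·sinθ·θ̇² = 3.832764 + -0.067648 − 0.082419 = 3.682697
step 2→3:
  ẍ = (ẋ'−ẋ)/dt = (1.926844795−1.849282458)/0.022280 = 3.481254
  θ̈ = (θ̇'−θ̇)/dt = (1.649231341−1.653103678)/0.022280 = -0.173803
  sinθ=0.317357, cosθ=0.948306
  F = (M+m)·ẍ + m·l·cosθ·θ̈ − m·l·sinθ·θ̇² = 3.666655 + -0.017319 − 0.091128 = 3.558208
step 3→4:
  ẍ = (ẋ'−ẋ)/dt = (2.237324889−1.926844795)/0.022280 = 13.935372
  θ̈ = (θ̇'−θ̇)/dt = (1.451735257−1.649231341)/0.022280 = -8.864277
  sinθ=0.352061, cosθ=0.935977
  F = (M+m)·ẍ + m·l·cosθ·θ̈ − m·l·sinθ·θ̇² = 14.677528 + -0.871795 − 0.100621 = 13.705113
step 4→5:
  ẍ = (ẋ'−ẋ)/dt = (1.910140119−2.237324889)/0.022280 = -14.685133
  θ̈ = (θ̇'−θ̇)/dt = (1.808739795−1.451735257)/0.022280 = 16.023543
  sinθ=0.386208, cosθ=0.922412
  F = (M+m)·ẍ + m·l·cosθ·θ̈ − m·l·sinθ·θ̇² = -15.467219 + 1.553063 − 0.085527 = -13.999683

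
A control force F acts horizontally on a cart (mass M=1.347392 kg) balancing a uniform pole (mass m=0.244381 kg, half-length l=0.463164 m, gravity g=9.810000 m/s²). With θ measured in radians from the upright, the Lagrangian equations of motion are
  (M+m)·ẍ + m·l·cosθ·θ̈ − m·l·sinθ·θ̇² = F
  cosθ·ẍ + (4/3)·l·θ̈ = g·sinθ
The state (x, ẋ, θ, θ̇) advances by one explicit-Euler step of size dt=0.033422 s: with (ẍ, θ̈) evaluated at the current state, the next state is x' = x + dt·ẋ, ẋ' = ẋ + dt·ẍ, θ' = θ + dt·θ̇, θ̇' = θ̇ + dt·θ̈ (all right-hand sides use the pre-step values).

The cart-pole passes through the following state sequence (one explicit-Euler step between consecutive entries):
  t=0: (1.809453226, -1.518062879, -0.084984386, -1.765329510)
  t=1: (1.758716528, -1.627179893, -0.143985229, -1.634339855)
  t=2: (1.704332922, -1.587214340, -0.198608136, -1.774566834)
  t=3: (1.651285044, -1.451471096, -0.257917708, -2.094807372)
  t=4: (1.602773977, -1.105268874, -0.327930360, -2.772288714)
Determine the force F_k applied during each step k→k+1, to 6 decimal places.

F_0 = -4.724906 N
F_1 = 1.476816 N
F_2 = 5.472082 N
F_3 = 14.396594 N

step 0→1:
  ẍ = (ẋ'−ẋ)/dt = (-1.627179893−-1.518062879)/0.033422 = -3.264826
  θ̈ = (θ̇'−θ̇)/dt = (-1.634339855−-1.765329510)/0.033422 = 3.919264
  sinθ=-0.084882, cosθ=0.996391
  F = (M+m)·ẍ + m·l·cosθ·θ̈ − m·l·sinθ·θ̇² = -5.196862 + 0.442015 − -0.029941 = -4.724906
step 1→2:
  ẍ = (ẋ'−ẋ)/dt = (-1.587214340−-1.627179893)/0.033422 = 1.195786
  θ̈ = (θ̇'−θ̇)/dt = (-1.774566834−-1.634339855)/0.033422 = -4.195649
  sinθ=-0.143488, cosθ=0.989652
  F = (M+m)·ẍ + m·l·cosθ·θ̈ − m·l·sinθ·θ̇² = 1.903420 + -0.469985 − -0.043381 = 1.476816
step 2→3:
  ẍ = (ẋ'−ẋ)/dt = (-1.451471096−-1.587214340)/0.033422 = 4.061494
  θ̈ = (θ̇'−θ̇)/dt = (-2.094807372−-1.774566834)/0.033422 = -9.581729
  sinθ=-0.197305, cosθ=0.980342
  F = (M+m)·ẍ + m·l·cosθ·θ̈ − m·l·sinθ·θ̇² = 6.464976 + -1.063222 − -0.070327 = 5.472082
step 3→4:
  ẍ = (ẋ'−ẋ)/dt = (-1.105268874−-1.451471096)/0.033422 = 10.358513
  θ̈ = (θ̇'−θ̇)/dt = (-2.772288714−-2.094807372)/0.033422 = -20.270521
  sinθ=-0.255068, cosθ=0.966923
  F = (M+m)·ẍ + m·l·cosθ·θ̈ − m·l·sinθ·θ̇² = 16.488401 + -2.218498 − -0.126691 = 14.396594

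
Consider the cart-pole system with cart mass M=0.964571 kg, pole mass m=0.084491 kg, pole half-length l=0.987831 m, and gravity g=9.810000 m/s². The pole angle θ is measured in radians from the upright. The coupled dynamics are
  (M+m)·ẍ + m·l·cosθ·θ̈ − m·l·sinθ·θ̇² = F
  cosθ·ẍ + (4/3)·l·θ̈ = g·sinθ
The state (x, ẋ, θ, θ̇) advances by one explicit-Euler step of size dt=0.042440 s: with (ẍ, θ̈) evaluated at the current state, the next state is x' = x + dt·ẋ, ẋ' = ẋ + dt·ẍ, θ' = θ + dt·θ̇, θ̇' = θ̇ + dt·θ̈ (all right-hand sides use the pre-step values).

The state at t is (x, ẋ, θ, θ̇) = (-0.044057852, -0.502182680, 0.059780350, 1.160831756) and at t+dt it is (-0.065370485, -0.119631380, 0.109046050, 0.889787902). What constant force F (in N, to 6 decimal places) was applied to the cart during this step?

F = 8.917370 N

ẍ = (ẋ'−ẋ)/dt = (-0.119631380−-0.502182680)/0.042440 = 9.013933
θ̈ = (θ̇'−θ̇)/dt = (0.889787902−1.160831756)/0.042440 = -6.386519
sinθ=0.059745, cosθ=0.998214
F = (M+m)·ẍ + m·l·cosθ·θ̈ − m·l·sinθ·θ̇² = 9.456174 + -0.532085 − 0.006719 = 8.917370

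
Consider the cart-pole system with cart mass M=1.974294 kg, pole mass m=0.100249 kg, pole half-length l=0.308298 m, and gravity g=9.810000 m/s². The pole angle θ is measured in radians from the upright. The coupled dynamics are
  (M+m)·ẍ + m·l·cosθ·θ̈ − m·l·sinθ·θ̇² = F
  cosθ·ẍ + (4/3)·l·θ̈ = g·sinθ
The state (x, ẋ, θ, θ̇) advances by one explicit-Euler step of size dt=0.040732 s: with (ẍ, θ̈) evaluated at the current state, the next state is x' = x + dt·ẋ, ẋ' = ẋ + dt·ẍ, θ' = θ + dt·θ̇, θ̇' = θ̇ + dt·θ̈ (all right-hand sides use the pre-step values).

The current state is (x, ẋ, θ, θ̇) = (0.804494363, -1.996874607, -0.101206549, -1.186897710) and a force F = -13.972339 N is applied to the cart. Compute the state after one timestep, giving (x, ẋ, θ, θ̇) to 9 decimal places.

sinθ=-0.101033865, cosθ=0.994882987
temp = (F + m·l·θ̇²·sinθ)/(M+m) = (-13.972339 + -0.004398902)/2.074543 = -6.737261123
θ̈ = (g·sinθ − cosθ·temp)/(l·(4/3 − m·cos²θ/(M+m))) = 14.411768640
ẍ = temp − m·l·θ̈·cosθ/(M+m) = -6.950869166
Euler: x'=0.804494363+0.040732·-1.996874607=0.723157667, ẋ'=-1.996874607+0.040732·-6.950869166=-2.279997410
       θ'=-0.101206549+0.040732·-1.186897710=-0.149551267, θ̇'=-1.186897710+0.040732·14.411768640=-0.599877550

(0.723157667, -2.279997410, -0.149551267, -0.599877550)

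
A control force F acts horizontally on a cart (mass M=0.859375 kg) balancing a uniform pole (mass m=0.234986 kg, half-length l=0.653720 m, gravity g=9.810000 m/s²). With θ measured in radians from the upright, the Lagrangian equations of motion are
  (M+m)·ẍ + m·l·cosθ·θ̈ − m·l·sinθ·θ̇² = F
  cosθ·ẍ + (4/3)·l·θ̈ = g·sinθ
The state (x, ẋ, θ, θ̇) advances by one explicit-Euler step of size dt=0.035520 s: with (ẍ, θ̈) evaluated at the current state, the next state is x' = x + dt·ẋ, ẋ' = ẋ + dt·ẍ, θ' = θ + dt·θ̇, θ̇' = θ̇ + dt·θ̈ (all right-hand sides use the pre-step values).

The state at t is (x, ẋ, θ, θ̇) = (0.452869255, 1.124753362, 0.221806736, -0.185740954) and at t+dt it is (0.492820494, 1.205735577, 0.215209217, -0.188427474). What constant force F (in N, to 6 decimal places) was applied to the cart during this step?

ẍ = (ẋ'−ẋ)/dt = (1.205735577−1.124753362)/0.035520 = 2.279905
θ̈ = (θ̇'−θ̇)/dt = (-0.188427474−-0.185740954)/0.035520 = -0.075634
sinθ=0.219992, cosθ=0.975502
F = (M+m)·ẍ + m·l·cosθ·θ̈ − m·l·sinθ·θ̇² = 2.495039 + -0.011334 − 0.001166 = 2.482539

F = 2.482539 N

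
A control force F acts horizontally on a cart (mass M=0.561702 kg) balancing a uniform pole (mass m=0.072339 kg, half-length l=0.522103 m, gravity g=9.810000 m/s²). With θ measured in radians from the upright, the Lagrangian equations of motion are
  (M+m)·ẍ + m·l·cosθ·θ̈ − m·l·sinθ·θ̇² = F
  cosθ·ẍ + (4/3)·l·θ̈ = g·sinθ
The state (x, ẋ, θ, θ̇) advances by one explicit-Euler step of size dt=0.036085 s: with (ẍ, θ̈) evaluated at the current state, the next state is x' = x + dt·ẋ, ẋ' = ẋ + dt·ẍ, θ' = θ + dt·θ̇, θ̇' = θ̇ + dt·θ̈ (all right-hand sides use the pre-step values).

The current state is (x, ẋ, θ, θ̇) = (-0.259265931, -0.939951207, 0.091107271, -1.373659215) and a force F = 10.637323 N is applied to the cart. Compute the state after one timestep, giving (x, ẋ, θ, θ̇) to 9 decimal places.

sinθ=0.090981283, cosθ=0.995852603
temp = (F + m·l·θ̇²·sinθ)/(M+m) = (10.637323 + 0.006483937)/0.634041 = 16.787253406
θ̈ = (g·sinθ − cosθ·temp)/(l·(4/3 − m·cos²θ/(M+m))) = -24.840734018
ẍ = temp − m·l·θ̈·cosθ/(M+m) = 18.260823621
Euler: x'=-0.259265931+0.036085·-0.939951207=-0.293184070, ẋ'=-0.939951207+0.036085·18.260823621=-0.281009387
       θ'=0.091107271+0.036085·-1.373659215=0.041538778, θ̇'=-1.373659215+0.036085·-24.840734018=-2.270037102

(-0.293184070, -0.281009387, 0.041538778, -2.270037102)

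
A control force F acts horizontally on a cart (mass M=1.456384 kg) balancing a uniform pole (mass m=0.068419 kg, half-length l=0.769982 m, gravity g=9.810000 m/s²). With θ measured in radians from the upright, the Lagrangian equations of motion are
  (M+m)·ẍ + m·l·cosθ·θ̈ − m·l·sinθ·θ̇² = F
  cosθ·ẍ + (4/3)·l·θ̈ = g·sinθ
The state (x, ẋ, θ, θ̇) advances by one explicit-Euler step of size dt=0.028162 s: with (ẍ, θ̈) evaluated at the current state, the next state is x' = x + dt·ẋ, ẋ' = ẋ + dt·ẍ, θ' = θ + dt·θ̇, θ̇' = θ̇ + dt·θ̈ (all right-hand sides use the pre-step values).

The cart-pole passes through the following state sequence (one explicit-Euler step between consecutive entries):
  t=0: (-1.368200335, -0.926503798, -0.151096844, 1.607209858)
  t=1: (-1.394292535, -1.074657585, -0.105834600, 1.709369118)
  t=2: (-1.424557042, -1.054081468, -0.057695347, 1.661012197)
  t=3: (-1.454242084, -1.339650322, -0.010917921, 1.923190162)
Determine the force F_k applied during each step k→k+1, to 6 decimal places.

step 0→1:
  ẍ = (ẋ'−ẋ)/dt = (-1.074657585−-0.926503798)/0.028162 = -5.260769
  θ̈ = (θ̇'−θ̇)/dt = (1.709369118−1.607209858)/0.028162 = 3.627557
  sinθ=-0.150523, cosθ=0.988607
  F = (M+m)·ẍ + m·l·cosθ·θ̈ − m·l·sinθ·θ̇² = -8.021637 + 0.188927 − -0.020483 = -7.812226
step 1→2:
  ẍ = (ẋ'−ẋ)/dt = (-1.054081468−-1.074657585)/0.028162 = 0.730634
  θ̈ = (θ̇'−θ̇)/dt = (1.661012197−1.709369118)/0.028162 = -1.717098
  sinθ=-0.105637, cosθ=0.994405
  F = (M+m)·ẍ + m·l·cosθ·θ̈ − m·l·sinθ·θ̇² = 1.114073 + -0.089953 − -0.016261 = 1.040381
step 2→3:
  ẍ = (ẋ'−ẋ)/dt = (-1.339650322−-1.054081468)/0.028162 = -10.140219
  θ̈ = (θ̇'−θ̇)/dt = (1.923190162−1.661012197)/0.028162 = 9.309636
  sinθ=-0.057663, cosθ=0.998336
  F = (M+m)·ẍ + m·l·cosθ·θ̈ − m·l·sinθ·θ̇² = -15.461837 + 0.489629 − -0.008381 = -14.963827

F_0 = -7.812226 N
F_1 = 1.040381 N
F_2 = -14.963827 N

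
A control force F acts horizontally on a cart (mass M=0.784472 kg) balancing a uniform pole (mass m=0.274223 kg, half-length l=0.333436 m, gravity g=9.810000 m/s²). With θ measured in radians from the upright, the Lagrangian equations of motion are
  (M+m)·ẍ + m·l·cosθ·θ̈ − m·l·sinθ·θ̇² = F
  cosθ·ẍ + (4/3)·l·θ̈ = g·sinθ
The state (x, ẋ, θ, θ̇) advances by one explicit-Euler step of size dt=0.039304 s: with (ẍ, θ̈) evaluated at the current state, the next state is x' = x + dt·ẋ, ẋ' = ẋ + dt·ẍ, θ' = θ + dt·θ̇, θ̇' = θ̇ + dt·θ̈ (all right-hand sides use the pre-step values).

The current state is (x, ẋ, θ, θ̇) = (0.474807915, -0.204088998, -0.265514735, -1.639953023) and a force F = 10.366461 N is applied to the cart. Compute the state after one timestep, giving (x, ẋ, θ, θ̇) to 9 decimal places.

sinθ=-0.262406000, cosθ=0.964957559
temp = (F + m·l·θ̇²·sinθ)/(M+m) = (10.366461 + -0.064528704)/1.058695 = 9.730783933
θ̈ = (g·sinθ − cosθ·temp)/(l·(4/3 − m·cos²θ/(M+m))) = -32.853524686
ẍ = temp − m·l·θ̈·cosθ/(M+m) = 12.468798065
Euler: x'=0.474807915+0.039304·-0.204088998=0.466786401, ẋ'=-0.204088998+0.039304·12.468798065=0.285984641
       θ'=-0.265514735+0.039304·-1.639953023=-0.329971449, θ̇'=-1.639953023+0.039304·-32.853524686=-2.931227957

(0.466786401, 0.285984641, -0.329971449, -2.931227957)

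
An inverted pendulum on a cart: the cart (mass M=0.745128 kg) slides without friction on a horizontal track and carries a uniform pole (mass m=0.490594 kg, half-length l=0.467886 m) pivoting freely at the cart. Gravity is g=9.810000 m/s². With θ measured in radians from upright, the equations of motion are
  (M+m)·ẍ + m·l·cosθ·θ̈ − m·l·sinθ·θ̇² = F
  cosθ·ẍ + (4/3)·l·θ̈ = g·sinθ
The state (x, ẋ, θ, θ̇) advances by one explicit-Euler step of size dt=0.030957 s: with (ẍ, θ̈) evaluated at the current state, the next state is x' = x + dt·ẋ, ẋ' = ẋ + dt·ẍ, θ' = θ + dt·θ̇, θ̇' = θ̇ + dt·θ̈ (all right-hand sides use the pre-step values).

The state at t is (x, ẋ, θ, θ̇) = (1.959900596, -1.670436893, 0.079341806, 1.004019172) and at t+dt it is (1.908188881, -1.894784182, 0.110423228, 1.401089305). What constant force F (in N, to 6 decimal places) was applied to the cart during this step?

F = -6.038733 N

ẍ = (ẋ'−ẋ)/dt = (-1.894784182−-1.670436893)/0.030957 = -7.247062
θ̈ = (θ̇'−θ̇)/dt = (1.401089305−1.004019172)/0.030957 = 12.826506
sinθ=0.079259, cosθ=0.996854
F = (M+m)·ẍ + m·l·cosθ·θ̈ − m·l·sinθ·θ̇² = -8.955354 + 2.934960 − 0.018340 = -6.038733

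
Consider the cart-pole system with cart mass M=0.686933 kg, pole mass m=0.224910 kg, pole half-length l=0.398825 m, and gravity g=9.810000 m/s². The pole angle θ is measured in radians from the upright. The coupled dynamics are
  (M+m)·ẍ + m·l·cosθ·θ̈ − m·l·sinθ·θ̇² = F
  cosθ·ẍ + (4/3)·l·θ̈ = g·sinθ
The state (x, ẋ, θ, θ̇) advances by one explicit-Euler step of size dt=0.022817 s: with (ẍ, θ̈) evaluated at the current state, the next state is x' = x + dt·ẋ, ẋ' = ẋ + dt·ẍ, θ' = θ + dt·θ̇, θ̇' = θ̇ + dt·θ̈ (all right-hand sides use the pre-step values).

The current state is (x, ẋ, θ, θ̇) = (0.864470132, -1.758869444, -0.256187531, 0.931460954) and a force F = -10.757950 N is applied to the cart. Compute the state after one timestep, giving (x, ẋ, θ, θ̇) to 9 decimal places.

(0.824338008, -2.072744311, -0.234934386, 1.395785816)

sinθ=-0.253394361, cosθ=0.967363064
temp = (F + m·l·θ̇²·sinθ)/(M+m) = (-10.757950 + -0.019720476)/0.911843 = -11.819655879
θ̈ = (g·sinθ − cosθ·temp)/(l·(4/3 − m·cos²θ/(M+m))) = 20.349952337
ẍ = temp − m·l·θ̈·cosθ/(M+m) = -13.756184716
Euler: x'=0.864470132+0.022817·-1.758869444=0.824338008, ẋ'=-1.758869444+0.022817·-13.756184716=-2.072744311
       θ'=-0.256187531+0.022817·0.931460954=-0.234934386, θ̇'=0.931460954+0.022817·20.349952337=1.395785816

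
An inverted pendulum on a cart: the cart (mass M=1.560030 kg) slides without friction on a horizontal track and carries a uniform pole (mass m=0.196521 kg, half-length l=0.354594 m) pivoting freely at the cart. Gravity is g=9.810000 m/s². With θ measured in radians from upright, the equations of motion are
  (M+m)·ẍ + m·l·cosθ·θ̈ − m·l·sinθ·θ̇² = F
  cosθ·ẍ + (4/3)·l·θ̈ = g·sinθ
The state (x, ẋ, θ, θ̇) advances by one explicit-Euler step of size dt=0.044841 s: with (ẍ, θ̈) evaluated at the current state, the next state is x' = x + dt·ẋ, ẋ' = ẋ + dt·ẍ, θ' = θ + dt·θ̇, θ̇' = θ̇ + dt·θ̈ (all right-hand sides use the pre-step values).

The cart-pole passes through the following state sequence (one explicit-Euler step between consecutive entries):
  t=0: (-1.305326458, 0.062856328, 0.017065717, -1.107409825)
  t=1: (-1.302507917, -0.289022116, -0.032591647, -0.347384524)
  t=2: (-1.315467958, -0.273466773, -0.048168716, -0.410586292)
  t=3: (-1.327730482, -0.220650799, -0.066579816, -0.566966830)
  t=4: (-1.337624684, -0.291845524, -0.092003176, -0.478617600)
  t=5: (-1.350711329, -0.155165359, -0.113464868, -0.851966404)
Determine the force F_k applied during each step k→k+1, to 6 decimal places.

step 0→1:
  ẍ = (ẋ'−ẋ)/dt = (-0.289022116−0.062856328)/0.044841 = -7.847248
  θ̈ = (θ̇'−θ̇)/dt = (-0.347384524−-1.107409825)/0.044841 = 16.949339
  sinθ=0.017065, cosθ=0.999854
  F = (M+m)·ẍ + m·l·cosθ·θ̈ − m·l·sinθ·θ̇² = -13.784091 + 1.180946 − 0.001458 = -12.604604
step 1→2:
  ẍ = (ẋ'−ẋ)/dt = (-0.273466773−-0.289022116)/0.044841 = 0.346900
  θ̈ = (θ̇'−θ̇)/dt = (-0.410586292−-0.347384524)/0.044841 = -1.409464
  sinθ=-0.032586, cosθ=0.999469
  F = (M+m)·ẍ + m·l·cosθ·θ̈ − m·l·sinθ·θ̇² = 0.609348 + -0.098167 − -0.000274 = 0.511455
step 2→3:
  ẍ = (ẋ'−ẋ)/dt = (-0.220650799−-0.273466773)/0.044841 = 1.177850
  θ̈ = (θ̇'−θ̇)/dt = (-0.566966830−-0.410586292)/0.044841 = -3.487445
  sinθ=-0.048150, cosθ=0.998840
  F = (M+m)·ẍ + m·l·cosθ·θ̈ − m·l·sinθ·θ̇² = 2.068954 + -0.242741 − -0.000566 = 1.826778
step 3→4:
  ẍ = (ẋ'−ẋ)/dt = (-0.291845524−-0.220650799)/0.044841 = -1.587715
  θ̈ = (θ̇'−θ̇)/dt = (-0.478617600−-0.566966830)/0.044841 = 1.970278
  sinθ=-0.066531, cosθ=0.997784
  F = (M+m)·ẍ + m·l·cosθ·θ̈ − m·l·sinθ·θ̇² = -2.788902 + 0.136995 − -0.001490 = -2.650417
step 4→5:
  ẍ = (ẋ'−ẋ)/dt = (-0.155165359−-0.291845524)/0.044841 = 3.048107
  θ̈ = (θ̇'−θ̇)/dt = (-0.851966404−-0.478617600)/0.044841 = -8.326059
  sinθ=-0.091873, cosθ=0.995771
  F = (M+m)·ẍ + m·l·cosθ·θ̈ − m·l·sinθ·θ̇² = 5.354155 + -0.577749 − -0.001467 = 4.777873

F_0 = -12.604604 N
F_1 = 0.511455 N
F_2 = 1.826778 N
F_3 = -2.650417 N
F_4 = 4.777873 N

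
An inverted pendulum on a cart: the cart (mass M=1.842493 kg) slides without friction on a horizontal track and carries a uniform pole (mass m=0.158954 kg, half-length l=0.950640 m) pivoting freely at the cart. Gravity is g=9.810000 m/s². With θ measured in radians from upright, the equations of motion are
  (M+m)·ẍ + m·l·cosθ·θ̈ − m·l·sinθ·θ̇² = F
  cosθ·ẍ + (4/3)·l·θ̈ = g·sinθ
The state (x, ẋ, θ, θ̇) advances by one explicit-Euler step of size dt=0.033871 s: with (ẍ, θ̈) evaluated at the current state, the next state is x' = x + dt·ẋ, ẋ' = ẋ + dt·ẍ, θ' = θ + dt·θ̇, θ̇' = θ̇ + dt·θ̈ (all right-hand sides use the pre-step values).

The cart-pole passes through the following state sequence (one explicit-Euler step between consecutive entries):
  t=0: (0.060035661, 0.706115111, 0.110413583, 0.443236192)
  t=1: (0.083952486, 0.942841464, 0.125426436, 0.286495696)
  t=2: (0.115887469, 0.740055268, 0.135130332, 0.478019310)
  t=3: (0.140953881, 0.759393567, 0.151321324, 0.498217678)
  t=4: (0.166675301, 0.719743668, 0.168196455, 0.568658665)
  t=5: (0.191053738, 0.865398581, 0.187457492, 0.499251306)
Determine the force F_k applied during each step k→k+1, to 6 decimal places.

F_0 = 13.289951 N
F_1 = -11.136517 N
F_2 = 1.227343 N
F_3 = -2.037912 N
F_4 = 8.293334 N

step 0→1:
  ẍ = (ẋ'−ẋ)/dt = (0.942841464−0.706115111)/0.033871 = 6.989057
  θ̈ = (θ̇'−θ̇)/dt = (0.286495696−0.443236192)/0.033871 = -4.627572
  sinθ=0.110189, cosθ=0.993911
  F = (M+m)·ẍ + m·l·cosθ·θ̈ − m·l·sinθ·θ̇² = 13.988227 + -0.695005 − 0.003271 = 13.289951
step 1→2:
  ẍ = (ẋ'−ẋ)/dt = (0.740055268−0.942841464)/0.033871 = -5.987015
  θ̈ = (θ̇'−θ̇)/dt = (0.478019310−0.286495696)/0.033871 = 5.654501
  sinθ=0.125098, cosθ=0.992144
  F = (M+m)·ẍ + m·l·cosθ·θ̈ − m·l·sinθ·θ̇² = -11.982694 + 0.847728 − 0.001552 = -11.136517
step 2→3:
  ẍ = (ẋ'−ẋ)/dt = (0.759393567−0.740055268)/0.033871 = 0.570940
  θ̈ = (θ̇'−θ̇)/dt = (0.498217678−0.478019310)/0.033871 = 0.596332
  sinθ=0.134719, cosθ=0.990884
  F = (M+m)·ẍ + m·l·cosθ·θ̈ − m·l·sinθ·θ̇² = 1.142706 + 0.089289 − 0.004652 = 1.227343
step 3→4:
  ẍ = (ẋ'−ẋ)/dt = (0.719743668−0.759393567)/0.033871 = -1.170615
  θ̈ = (θ̇'−θ̇)/dt = (0.568658665−0.498217678)/0.033871 = 2.079684
  sinθ=0.150744, cosθ=0.988573
  F = (M+m)·ẍ + m·l·cosθ·θ̈ − m·l·sinθ·θ̇² = -2.342924 + 0.310666 − 0.005654 = -2.037912
step 4→5:
  ẍ = (ẋ'−ẋ)/dt = (0.865398581−0.719743668)/0.033871 = 4.300284
  θ̈ = (θ̇'−θ̇)/dt = (0.499251306−0.568658665)/0.033871 = -2.049168
  sinθ=0.167405, cosθ=0.985888
  F = (M+m)·ẍ + m·l·cosθ·θ̈ − m·l·sinθ·θ̇² = 8.606790 + -0.305276 − 0.008180 = 8.293334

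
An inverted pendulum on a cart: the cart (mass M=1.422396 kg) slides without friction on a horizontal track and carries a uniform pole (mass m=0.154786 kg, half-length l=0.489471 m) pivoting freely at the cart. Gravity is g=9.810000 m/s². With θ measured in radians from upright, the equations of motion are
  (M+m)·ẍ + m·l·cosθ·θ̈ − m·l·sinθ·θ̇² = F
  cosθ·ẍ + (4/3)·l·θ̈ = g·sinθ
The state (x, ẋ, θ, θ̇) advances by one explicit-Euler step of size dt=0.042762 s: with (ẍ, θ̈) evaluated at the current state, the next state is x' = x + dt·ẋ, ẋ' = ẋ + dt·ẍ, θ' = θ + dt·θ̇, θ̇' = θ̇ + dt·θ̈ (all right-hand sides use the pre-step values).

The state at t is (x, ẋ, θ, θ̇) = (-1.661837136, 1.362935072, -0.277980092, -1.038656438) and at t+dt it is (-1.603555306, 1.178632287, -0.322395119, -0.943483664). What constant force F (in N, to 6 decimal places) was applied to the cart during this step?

ẍ = (ẋ'−ẋ)/dt = (1.178632287−1.362935072)/0.042762 = -4.309966
θ̈ = (θ̇'−θ̇)/dt = (-0.943483664−-1.038656438)/0.042762 = 2.225639
sinθ=-0.274414, cosθ=0.961612
F = (M+m)·ẍ + m·l·cosθ·θ̈ − m·l·sinθ·θ̇² = -6.797601 + 0.162149 − -0.022429 = -6.613024

F = -6.613024 N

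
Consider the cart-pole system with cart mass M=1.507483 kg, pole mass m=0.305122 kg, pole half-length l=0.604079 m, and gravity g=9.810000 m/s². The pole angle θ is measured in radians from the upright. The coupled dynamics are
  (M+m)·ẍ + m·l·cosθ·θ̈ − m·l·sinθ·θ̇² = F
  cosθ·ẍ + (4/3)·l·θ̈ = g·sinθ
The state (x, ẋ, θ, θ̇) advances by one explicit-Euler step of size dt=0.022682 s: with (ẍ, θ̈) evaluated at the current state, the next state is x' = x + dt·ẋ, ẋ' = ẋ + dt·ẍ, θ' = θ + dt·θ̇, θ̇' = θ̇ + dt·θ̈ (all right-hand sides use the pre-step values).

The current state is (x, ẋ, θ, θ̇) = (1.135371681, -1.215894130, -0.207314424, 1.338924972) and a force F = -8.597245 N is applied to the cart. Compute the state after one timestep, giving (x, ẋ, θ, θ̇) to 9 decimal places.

sinθ=-0.205832575, cosθ=0.978587222
temp = (F + m·l·θ̇²·sinθ)/(M+m) = (-8.597245 + -0.068013301)/1.812605 = -4.780555223
θ̈ = (g·sinθ − cosθ·temp)/(l·(4/3 − m·cos²θ/(M+m))) = 3.755292128
ẍ = temp − m·l·θ̈·cosθ/(M+m) = -5.154241677
Euler: x'=1.135371681+0.022682·-1.215894130=1.107792770, ẋ'=-1.215894130+0.022682·-5.154241677=-1.332802640
       θ'=-0.207314424+0.022682·1.338924972=-0.176944928, θ̇'=1.338924972+0.022682·3.755292128=1.424102508

(1.107792770, -1.332802640, -0.176944928, 1.424102508)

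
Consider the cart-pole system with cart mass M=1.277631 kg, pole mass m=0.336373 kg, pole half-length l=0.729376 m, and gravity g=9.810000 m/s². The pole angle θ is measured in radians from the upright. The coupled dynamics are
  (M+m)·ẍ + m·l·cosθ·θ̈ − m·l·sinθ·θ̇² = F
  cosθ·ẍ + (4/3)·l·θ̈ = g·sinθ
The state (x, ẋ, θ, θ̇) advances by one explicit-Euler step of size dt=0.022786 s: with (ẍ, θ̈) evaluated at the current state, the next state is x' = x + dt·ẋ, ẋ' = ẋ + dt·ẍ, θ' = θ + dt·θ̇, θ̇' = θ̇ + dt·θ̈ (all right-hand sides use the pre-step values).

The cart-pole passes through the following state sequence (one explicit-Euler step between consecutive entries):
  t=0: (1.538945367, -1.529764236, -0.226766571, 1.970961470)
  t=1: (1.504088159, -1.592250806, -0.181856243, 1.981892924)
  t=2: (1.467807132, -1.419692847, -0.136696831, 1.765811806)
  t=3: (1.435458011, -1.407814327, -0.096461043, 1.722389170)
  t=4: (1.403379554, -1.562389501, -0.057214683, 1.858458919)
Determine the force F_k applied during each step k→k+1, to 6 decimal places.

step 0→1:
  ẍ = (ẋ'−ẋ)/dt = (-1.592250806−-1.529764236)/0.022786 = -2.742323
  θ̈ = (θ̇'−θ̇)/dt = (1.981892924−1.970961470)/0.022786 = 0.479744
  sinθ=-0.224828, cosθ=0.974398
  F = (M+m)·ẍ + m·l·cosθ·θ̈ − m·l·sinθ·θ̇² = -4.426120 + 0.114688 − -0.214279 = -4.097153
step 1→2:
  ẍ = (ẋ'−ẋ)/dt = (-1.419692847−-1.592250806)/0.022786 = 7.572982
  θ̈ = (θ̇'−θ̇)/dt = (1.765811806−1.981892924)/0.022786 = -9.483065
  sinθ=-0.180856, cosθ=0.983510
  F = (M+m)·ẍ + m·l·cosθ·θ̈ − m·l·sinθ·θ̇² = 12.222823 + -2.288231 − -0.174287 = 10.108878
step 2→3:
  ẍ = (ẋ'−ẋ)/dt = (-1.407814327−-1.419692847)/0.022786 = 0.521308
  θ̈ = (θ̇'−θ̇)/dt = (1.722389170−1.765811806)/0.022786 = -1.905672
  sinθ=-0.136272, cosθ=0.990672
  F = (M+m)·ẍ + m·l·cosθ·θ̈ − m·l·sinθ·θ̇² = 0.841393 + -0.463181 − -0.104248 = 0.482460
step 3→4:
  ẍ = (ẋ'−ẋ)/dt = (-1.562389501−-1.407814327)/0.022786 = -6.783778
  θ̈ = (θ̇'−θ̇)/dt = (1.858458919−1.722389170)/0.022786 = 5.971638
  sinθ=-0.096312, cosθ=0.995351
  F = (M+m)·ẍ + m·l·cosθ·θ̈ − m·l·sinθ·θ̇² = -10.949045 + 1.458285 − -0.070099 = -9.420661

F_0 = -4.097153 N
F_1 = 10.108878 N
F_2 = 0.482460 N
F_3 = -9.420661 N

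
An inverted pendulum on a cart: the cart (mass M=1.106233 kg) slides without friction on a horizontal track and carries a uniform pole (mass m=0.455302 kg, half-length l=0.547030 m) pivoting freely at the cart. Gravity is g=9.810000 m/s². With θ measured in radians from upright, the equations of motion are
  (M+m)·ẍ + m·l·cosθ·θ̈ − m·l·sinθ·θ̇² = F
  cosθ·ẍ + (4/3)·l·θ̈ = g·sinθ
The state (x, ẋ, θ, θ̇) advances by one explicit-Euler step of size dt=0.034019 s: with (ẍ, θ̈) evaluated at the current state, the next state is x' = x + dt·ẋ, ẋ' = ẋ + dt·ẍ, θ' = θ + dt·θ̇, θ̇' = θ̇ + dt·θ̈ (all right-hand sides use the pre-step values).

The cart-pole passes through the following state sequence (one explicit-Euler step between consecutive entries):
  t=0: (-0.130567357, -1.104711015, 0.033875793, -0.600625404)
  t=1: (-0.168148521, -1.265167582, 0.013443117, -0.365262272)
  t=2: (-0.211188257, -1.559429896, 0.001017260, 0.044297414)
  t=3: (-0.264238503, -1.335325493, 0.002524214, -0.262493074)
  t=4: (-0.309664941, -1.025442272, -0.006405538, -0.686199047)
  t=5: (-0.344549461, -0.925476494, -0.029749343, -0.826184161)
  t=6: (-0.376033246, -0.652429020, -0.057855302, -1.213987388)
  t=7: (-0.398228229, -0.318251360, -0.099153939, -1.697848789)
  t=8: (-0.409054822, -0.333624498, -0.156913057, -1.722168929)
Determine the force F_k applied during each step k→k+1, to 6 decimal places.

step 0→1:
  ẍ = (ẋ'−ẋ)/dt = (-1.265167582−-1.104711015)/0.034019 = -4.716675
  θ̈ = (θ̇'−θ̇)/dt = (-0.365262272−-0.600625404)/0.034019 = 6.918579
  sinθ=0.033869, cosθ=0.999426
  F = (M+m)·ẍ + m·l·cosθ·θ̈ − m·l·sinθ·θ̇² = -7.365253 + 1.722179 − 0.003043 = -5.646117
step 1→2:
  ẍ = (ẋ'−ẋ)/dt = (-1.559429896−-1.265167582)/0.034019 = -8.649940
  θ̈ = (θ̇'−θ̇)/dt = (0.044297414−-0.365262272)/0.034019 = 12.039145
  sinθ=0.013443, cosθ=0.999910
  F = (M+m)·ẍ + m·l·cosθ·θ̈ − m·l·sinθ·θ̇² = -13.507184 + 2.998245 − 0.000447 = -10.509386
step 2→3:
  ẍ = (ẋ'−ẋ)/dt = (-1.335325493−-1.559429896)/0.034019 = 6.587625
  θ̈ = (θ̇'−θ̇)/dt = (-0.262493074−0.044297414)/0.034019 = -9.018210
  sinθ=0.001017, cosθ=0.999999
  F = (M+m)·ẍ + m·l·cosθ·θ̈ − m·l·sinθ·θ̇² = 10.286806 + -2.246109 − 0.000000 = 8.040697
step 3→4:
  ẍ = (ẋ'−ẋ)/dt = (-1.025442272−-1.335325493)/0.034019 = 9.109122
  θ̈ = (θ̇'−θ̇)/dt = (-0.686199047−-0.262493074)/0.034019 = -12.454980
  sinθ=0.002524, cosθ=0.999997
  F = (M+m)·ẍ + m·l·cosθ·θ̈ − m·l·sinθ·θ̇² = 14.224213 + -3.102075 − 0.000043 = 11.122094
step 4→5:
  ẍ = (ẋ'−ẋ)/dt = (-0.925476494−-1.025442272)/0.034019 = 2.938528
  θ̈ = (θ̇'−θ̇)/dt = (-0.826184161−-0.686199047)/0.034019 = -4.114910
  sinθ=-0.006405, cosθ=0.999979
  F = (M+m)·ẍ + m·l·cosθ·θ̈ − m·l·sinθ·θ̇² = 4.588614 + -1.024854 − -0.000751 = 3.564511
step 5→6:
  ẍ = (ẋ'−ẋ)/dt = (-0.652429020−-0.925476494)/0.034019 = 8.026323
  θ̈ = (θ̇'−θ̇)/dt = (-1.213987388−-0.826184161)/0.034019 = -11.399607
  sinθ=-0.029745, cosθ=0.999558
  F = (M+m)·ẍ + m·l·cosθ·θ̈ − m·l·sinθ·θ̇² = 12.533384 + -2.837974 − -0.005057 = 9.700467
step 6→7:
  ẍ = (ẋ'−ẋ)/dt = (-0.318251360−-0.652429020)/0.034019 = 9.823265
  θ̈ = (θ̇'−θ̇)/dt = (-1.697848789−-1.213987388)/0.034019 = -14.223269
  sinθ=-0.057823, cosθ=0.998327
  F = (M+m)·ẍ + m·l·cosθ·θ̈ − m·l·sinθ·θ̇² = 15.339373 + -3.536575 − -0.021225 = 11.824022
step 7→8:
  ẍ = (ẋ'−ẋ)/dt = (-0.333624498−-0.318251360)/0.034019 = -0.451899
  θ̈ = (θ̇'−θ̇)/dt = (-1.722168929−-1.697848789)/0.034019 = -0.714899
  sinθ=-0.098992, cosθ=0.995088
  F = (M+m)·ẍ + m·l·cosθ·θ̈ − m·l·sinθ·θ̇² = -0.705655 + -0.177181 − -0.071073 = -0.811763

F_0 = -5.646117 N
F_1 = -10.509386 N
F_2 = 8.040697 N
F_3 = 11.122094 N
F_4 = 3.564511 N
F_5 = 9.700467 N
F_6 = 11.824022 N
F_7 = -0.811763 N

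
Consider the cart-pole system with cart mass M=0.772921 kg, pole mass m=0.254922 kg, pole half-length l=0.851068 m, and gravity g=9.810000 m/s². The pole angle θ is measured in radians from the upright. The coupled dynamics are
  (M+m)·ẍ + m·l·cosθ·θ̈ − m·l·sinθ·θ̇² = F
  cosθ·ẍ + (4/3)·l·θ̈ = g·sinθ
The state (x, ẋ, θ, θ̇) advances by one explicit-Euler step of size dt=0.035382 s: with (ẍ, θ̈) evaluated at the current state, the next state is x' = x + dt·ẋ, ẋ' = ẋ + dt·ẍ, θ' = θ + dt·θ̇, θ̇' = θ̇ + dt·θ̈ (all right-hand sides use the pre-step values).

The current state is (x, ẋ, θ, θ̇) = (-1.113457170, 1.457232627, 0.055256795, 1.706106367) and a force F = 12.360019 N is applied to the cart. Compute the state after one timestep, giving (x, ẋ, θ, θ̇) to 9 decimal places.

(-1.061897365, 1.976676881, 0.115622250, 1.265940266)

sinθ=0.055228680, cosθ=0.998473732
temp = (F + m·l·θ̇²·sinθ)/(M+m) = (12.360019 + 0.034877749)/1.027843 = 12.059134273
θ̈ = (g·sinθ − cosθ·temp)/(l·(4/3 − m·cos²θ/(M+m))) = -12.440396270
ẍ = temp − m·l·θ̈·cosθ/(M+m) = 14.681031439
Euler: x'=-1.113457170+0.035382·1.457232627=-1.061897365, ẋ'=1.457232627+0.035382·14.681031439=1.976676881
       θ'=0.055256795+0.035382·1.706106367=0.115622250, θ̇'=1.706106367+0.035382·-12.440396270=1.265940266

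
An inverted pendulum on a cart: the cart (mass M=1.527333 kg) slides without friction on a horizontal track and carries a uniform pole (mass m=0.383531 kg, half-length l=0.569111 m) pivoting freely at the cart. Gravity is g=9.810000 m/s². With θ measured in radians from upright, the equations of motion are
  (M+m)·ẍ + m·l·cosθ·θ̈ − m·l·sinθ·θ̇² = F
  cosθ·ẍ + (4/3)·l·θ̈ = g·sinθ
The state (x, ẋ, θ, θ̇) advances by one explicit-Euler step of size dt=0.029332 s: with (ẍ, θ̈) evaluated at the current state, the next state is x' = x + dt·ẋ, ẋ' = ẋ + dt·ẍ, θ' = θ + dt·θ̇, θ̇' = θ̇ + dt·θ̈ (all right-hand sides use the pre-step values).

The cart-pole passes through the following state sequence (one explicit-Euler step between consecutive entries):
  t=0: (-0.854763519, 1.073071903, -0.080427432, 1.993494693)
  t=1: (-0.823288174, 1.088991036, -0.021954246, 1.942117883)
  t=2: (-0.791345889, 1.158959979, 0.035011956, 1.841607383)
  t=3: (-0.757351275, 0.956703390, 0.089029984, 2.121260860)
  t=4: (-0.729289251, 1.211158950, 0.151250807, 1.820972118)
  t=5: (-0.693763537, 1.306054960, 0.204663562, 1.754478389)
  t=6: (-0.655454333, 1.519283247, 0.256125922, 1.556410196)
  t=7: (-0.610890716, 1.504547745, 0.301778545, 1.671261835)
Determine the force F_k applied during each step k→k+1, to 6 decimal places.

F_0 = 0.725677 N
F_1 = 3.828513 N
F_2 = -11.122388 N
F_3 = 14.263724 N
F_4 = 5.583887 N
F_5 = 12.311282 N
F_6 = -0.267130 N

step 0→1:
  ẍ = (ẋ'−ẋ)/dt = (1.088991036−1.073071903)/0.029332 = 0.542722
  θ̈ = (θ̇'−θ̇)/dt = (1.942117883−1.993494693)/0.029332 = -1.751562
  sinθ=-0.080341, cosθ=0.996767
  F = (M+m)·ẍ + m·l·cosθ·θ̈ − m·l·sinθ·θ̇² = 1.037069 + -0.381081 − -0.069689 = 0.725677
step 1→2:
  ẍ = (ẋ'−ẋ)/dt = (1.158959979−1.088991036)/0.029332 = 2.385413
  θ̈ = (θ̇'−θ̇)/dt = (1.841607383−1.942117883)/0.029332 = -3.426650
  sinθ=-0.021952, cosθ=0.999759
  F = (M+m)·ẍ + m·l·cosθ·θ̈ − m·l·sinθ·θ̇² = 4.558200 + -0.747761 − -0.018073 = 3.828513
step 2→3:
  ẍ = (ẋ'−ẋ)/dt = (0.956703390−1.158959979)/0.029332 = -6.895424
  θ̈ = (θ̇'−θ̇)/dt = (2.121260860−1.841607383)/0.029332 = 9.534075
  sinθ=0.035005, cosθ=0.999387
  F = (M+m)·ẍ + m·l·cosθ·θ̈ − m·l·sinθ·θ̇² = -13.176218 + 2.079743 − 0.025913 = -11.122388
step 3→4:
  ẍ = (ẋ'−ẋ)/dt = (1.211158950−0.956703390)/0.029332 = 8.675016
  θ̈ = (θ̇'−θ̇)/dt = (1.820972118−2.121260860)/0.029332 = -10.237582
  sinθ=0.088912, cosθ=0.996039
  F = (M+m)·ẍ + m·l·cosθ·θ̈ − m·l·sinθ·θ̇² = 16.576775 + -2.225724 − 0.087327 = 14.263724
step 4→5:
  ẍ = (ẋ'−ẋ)/dt = (1.306054960−1.211158950)/0.029332 = 3.235238
  θ̈ = (θ̇'−θ̇)/dt = (1.754478389−1.820972118)/0.029332 = -2.266935
  sinθ=0.150675, cosθ=0.988583
  F = (M+m)·ẍ + m·l·cosθ·θ̈ − m·l·sinθ·θ̇² = 6.182100 + -0.489159 − 0.109055 = 5.583887
step 5→6:
  ẍ = (ẋ'−ẋ)/dt = (1.519283247−1.306054960)/0.029332 = 7.269477
  θ̈ = (θ̇'−θ̇)/dt = (1.556410196−1.754478389)/0.029332 = -6.752632
  sinθ=0.203238, cosθ=0.979129
  F = (M+m)·ẍ + m·l·cosθ·θ̈ − m·l·sinθ·θ̇² = 13.890981 + -1.443147 − 0.136552 = 12.311282
step 6→7:
  ẍ = (ẋ'−ẋ)/dt = (1.504547745−1.519283247)/0.029332 = -0.502370
  θ̈ = (θ̇'−θ̇)/dt = (1.671261835−1.556410196)/0.029332 = 3.915575
  sinθ=0.253335, cosθ=0.967379
  F = (M+m)·ẍ + m·l·cosθ·θ̈ − m·l·sinθ·θ̇² = -0.959960 + 0.826779 − 0.133949 = -0.267130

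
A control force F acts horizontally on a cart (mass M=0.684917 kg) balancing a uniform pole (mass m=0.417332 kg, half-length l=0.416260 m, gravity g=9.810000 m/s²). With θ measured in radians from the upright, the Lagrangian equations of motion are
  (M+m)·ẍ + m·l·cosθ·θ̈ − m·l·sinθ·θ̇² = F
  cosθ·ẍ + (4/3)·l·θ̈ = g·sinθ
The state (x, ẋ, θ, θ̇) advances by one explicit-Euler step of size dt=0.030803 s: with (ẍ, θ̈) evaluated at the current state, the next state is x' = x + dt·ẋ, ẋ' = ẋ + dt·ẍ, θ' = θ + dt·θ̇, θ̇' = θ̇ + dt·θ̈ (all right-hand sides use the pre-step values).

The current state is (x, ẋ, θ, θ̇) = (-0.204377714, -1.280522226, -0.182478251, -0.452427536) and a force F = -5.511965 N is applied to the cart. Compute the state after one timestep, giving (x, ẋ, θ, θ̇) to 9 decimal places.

(-0.243821640, -1.472009960, -0.196414376, -0.211941135)

sinθ=-0.181467233, cosθ=0.983396992
temp = (F + m·l·θ̇²·sinθ)/(M+m) = (-5.511965 + -0.006452717)/1.102249 = -5.006507348
θ̈ = (g·sinθ − cosθ·temp)/(l·(4/3 − m·cos²θ/(M+m))) = 7.807239602
ẍ = temp − m·l·θ̈·cosθ/(M+m) = -6.216528707
Euler: x'=-0.204377714+0.030803·-1.280522226=-0.243821640, ẋ'=-1.280522226+0.030803·-6.216528707=-1.472009960
       θ'=-0.182478251+0.030803·-0.452427536=-0.196414376, θ̇'=-0.452427536+0.030803·7.807239602=-0.211941135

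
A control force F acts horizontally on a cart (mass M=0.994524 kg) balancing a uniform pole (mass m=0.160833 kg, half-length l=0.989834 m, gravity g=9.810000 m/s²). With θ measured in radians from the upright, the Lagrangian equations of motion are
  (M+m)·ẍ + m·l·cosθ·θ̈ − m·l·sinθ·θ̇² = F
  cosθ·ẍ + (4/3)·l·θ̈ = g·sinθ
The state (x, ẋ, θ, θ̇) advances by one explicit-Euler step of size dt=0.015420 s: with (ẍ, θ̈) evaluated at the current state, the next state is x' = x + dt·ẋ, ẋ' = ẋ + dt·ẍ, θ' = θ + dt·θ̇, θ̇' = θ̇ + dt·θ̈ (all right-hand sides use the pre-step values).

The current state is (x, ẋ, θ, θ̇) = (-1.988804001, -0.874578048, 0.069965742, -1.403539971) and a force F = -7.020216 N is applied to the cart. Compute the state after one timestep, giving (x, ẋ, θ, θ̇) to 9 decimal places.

sinθ=0.069908673, cosθ=0.997553396
temp = (F + m·l·θ̇²·sinθ)/(M+m) = (-7.020216 + 0.021923918)/1.155357 = -6.057255102
θ̈ = (g·sinθ − cosθ·temp)/(l·(4/3 − m·cos²θ/(M+m))) = 5.689068865
ẍ = temp − m·l·θ̈·cosθ/(M+m) = -6.839240552
Euler: x'=-1.988804001+0.015420·-0.874578048=-2.002289995, ẋ'=-0.874578048+0.015420·-6.839240552=-0.980039137
       θ'=0.069965742+0.015420·-1.403539971=0.048323156, θ̇'=-1.403539971+0.015420·5.689068865=-1.315814529

(-2.002289995, -0.980039137, 0.048323156, -1.315814529)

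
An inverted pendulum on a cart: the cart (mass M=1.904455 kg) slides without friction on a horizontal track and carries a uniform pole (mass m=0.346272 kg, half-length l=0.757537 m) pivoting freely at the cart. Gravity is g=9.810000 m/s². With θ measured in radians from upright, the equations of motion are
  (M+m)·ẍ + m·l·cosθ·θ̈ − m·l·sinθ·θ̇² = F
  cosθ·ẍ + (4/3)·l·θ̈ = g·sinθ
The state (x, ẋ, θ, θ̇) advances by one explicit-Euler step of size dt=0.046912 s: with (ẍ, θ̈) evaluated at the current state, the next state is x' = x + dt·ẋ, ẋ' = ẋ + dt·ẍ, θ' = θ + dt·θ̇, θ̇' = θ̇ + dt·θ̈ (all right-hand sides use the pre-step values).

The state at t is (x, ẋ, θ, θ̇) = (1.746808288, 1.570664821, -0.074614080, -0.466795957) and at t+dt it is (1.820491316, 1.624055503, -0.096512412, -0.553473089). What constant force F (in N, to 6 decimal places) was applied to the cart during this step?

ẍ = (ẋ'−ẋ)/dt = (1.624055503−1.570664821)/0.046912 = 1.138103
θ̈ = (θ̇'−θ̇)/dt = (-0.553473089−-0.466795957)/0.046912 = -1.847654
sinθ=-0.074545, cosθ=0.997218
F = (M+m)·ẍ + m·l·cosθ·θ̈ − m·l·sinθ·θ̇² = 2.561559 + -0.483317 − -0.004261 = 2.082503

F = 2.082503 N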